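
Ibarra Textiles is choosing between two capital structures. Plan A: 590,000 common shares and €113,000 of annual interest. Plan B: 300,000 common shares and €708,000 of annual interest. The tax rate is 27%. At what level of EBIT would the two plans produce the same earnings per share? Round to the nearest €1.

Set EPS_A = EPS_B: (EBIT − €113,000)(1 − 0.27) ÷ 590,000 = (EBIT − €708,000)(1 − 0.27) ÷ 300,000.
Cancelling (1 − t) and cross-multiplying: 300,000·(EBIT − 113,000) = 590,000·(EBIT − 708,000).
Solving, EBIT = (708,000·590,000 − 113,000·300,000) / (590,000 − 300,000) = 383,820,000,000 / 290,000 = 1,323,517.24.

€1,323,517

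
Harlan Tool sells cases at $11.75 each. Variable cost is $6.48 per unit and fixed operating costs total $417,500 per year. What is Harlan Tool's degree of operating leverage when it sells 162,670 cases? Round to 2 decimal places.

Total contribution margin = 162,670 × $5.27 = $857,270.90.
EBIT = $857,270.90 − $417,500 = $439,770.90.
So DOL = total CM / EBIT = $857,270.90 / $439,770.90 = 1.9494.

1.95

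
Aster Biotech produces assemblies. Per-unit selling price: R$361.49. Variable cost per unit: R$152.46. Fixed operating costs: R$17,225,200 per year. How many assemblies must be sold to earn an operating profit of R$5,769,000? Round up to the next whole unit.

Unit CM = price − variable cost = R$361.49 − R$152.46 = R$209.03.
Units = (FC + target) / CM = (R$17,225,200 + R$5,769,000) / R$209.03 = 110,004.31, so 110,005 assemblies.

110,005 assemblies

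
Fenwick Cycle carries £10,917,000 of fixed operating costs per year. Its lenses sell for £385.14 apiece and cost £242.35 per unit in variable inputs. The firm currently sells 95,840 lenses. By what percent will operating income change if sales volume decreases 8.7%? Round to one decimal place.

-43.0%

Total contribution margin = 95,840 × £142.79 = £13,684,993.60.
Subtracting fixed costs: EBIT = £13,684,993.60 − £10,917,000 = £2,767,993.60.
So DOL = total CM / EBIT = £13,684,993.60 / £2,767,993.60 = 4.9440.
Operating income changes by 4.9440 × -8.7% = -43.0%.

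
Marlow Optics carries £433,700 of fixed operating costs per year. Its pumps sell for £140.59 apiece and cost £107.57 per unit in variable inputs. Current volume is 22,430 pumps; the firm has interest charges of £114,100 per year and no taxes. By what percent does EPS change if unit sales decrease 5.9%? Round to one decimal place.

-22.7%

Total contribution margin = 22,430 × £33.02 = £740,638.60.
Operating income = contribution − fixed costs = £740,638.60 − £433,700 = £306,938.60.
Interest = £114,100.00, so EBIT − I = £192,838.60.
Degree of combined leverage = contribution ÷ (EBIT − I) = £740,638.60 ÷ £192,838.60 = 3.8407.
%ΔEPS = DCL × %ΔSales = 3.8407 × -5.9% = -22.7%.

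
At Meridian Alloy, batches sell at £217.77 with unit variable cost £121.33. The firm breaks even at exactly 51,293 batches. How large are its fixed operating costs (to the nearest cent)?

Contribution margin per unit = £217.77 − £121.33 = £96.44.
Since BE = FC / CM, FC = 51,293 × £96.44 = £4,946,696.92.

£4,946,696.92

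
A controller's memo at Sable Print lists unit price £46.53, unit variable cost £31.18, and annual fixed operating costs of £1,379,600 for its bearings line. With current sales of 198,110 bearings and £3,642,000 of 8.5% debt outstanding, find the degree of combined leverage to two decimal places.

2.25

Contribution at this volume is 198,110 × £15.35 = £3,040,988.50.
Operating income = contribution − fixed costs = £3,040,988.50 − £1,379,600 = £1,661,388.50. Interest = £309,570.00, so EBIT − I = £1,351,818.50.
DCL = contribution ÷ (EBIT − I) = £3,040,988.50 ÷ £1,351,818.50 = 2.2496.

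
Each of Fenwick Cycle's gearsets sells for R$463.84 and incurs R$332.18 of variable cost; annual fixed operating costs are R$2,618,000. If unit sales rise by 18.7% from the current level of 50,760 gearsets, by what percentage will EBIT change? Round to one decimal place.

+30.7%

At 50,760 units, contribution = 50,760 × R$131.66 = R$6,683,061.60.
EBIT = R$6,683,061.60 − R$2,618,000 = R$4,065,061.60.
Degree of operating leverage = R$6,683,061.60 / R$4,065,061.60 = 1.6440.
%ΔEBIT = DOL × %ΔSales = 1.6440 × +18.7% = +30.7%.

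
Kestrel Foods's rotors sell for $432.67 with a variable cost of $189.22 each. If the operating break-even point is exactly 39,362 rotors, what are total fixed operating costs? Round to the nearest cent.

Each unit contributes $432.67 − $189.22 = $243.45.
Fixed costs = break-even units × CM = 39,362 × $243.45 = $9,582,678.90.

$9,582,678.90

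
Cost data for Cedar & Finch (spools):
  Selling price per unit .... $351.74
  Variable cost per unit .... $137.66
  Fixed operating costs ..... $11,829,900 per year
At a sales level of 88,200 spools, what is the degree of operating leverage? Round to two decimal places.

Total contribution margin = 88,200 × $214.08 = $18,881,856.00.
EBIT = $18,881,856.00 − $11,829,900 = $7,051,956.00.
So DOL = total CM / EBIT = $18,881,856.00 / $7,051,956.00 = 2.6775.

2.68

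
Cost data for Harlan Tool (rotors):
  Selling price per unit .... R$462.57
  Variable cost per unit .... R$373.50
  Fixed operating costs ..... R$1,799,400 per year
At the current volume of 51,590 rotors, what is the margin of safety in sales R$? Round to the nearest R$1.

Each unit contributes R$462.57 − R$373.50 = R$89.07. Break-even units = R$1,799,400 ÷ R$89.07 = 20,202.09; break-even revenue = 20,202.09 × R$462.57 = R$9,344,879.96.
Current sales = 51,590 × R$462.57 = R$23,863,986.30.
Margin of safety = R$23,863,986.30 − R$9,344,879.96 = R$14,519,106.

R$14,519,106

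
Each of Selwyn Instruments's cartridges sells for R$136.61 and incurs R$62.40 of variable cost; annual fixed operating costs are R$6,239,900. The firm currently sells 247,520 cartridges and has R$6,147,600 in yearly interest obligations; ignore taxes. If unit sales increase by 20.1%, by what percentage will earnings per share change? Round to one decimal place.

+61.7%

Contribution at this volume is 247,520 × R$74.21 = R$18,368,459.20.
Subtracting fixed costs: EBIT = R$18,368,459.20 − R$6,239,900 = R$12,128,559.20.
Interest = R$6,147,600.00, so EBIT − I = R$5,980,959.20.
DCL = total CM / (EBIT − I) = R$18,368,459.20 / R$5,980,959.20 = 3.0712.
%ΔEPS = DCL × %ΔSales = 3.0712 × +20.1% = +61.7%.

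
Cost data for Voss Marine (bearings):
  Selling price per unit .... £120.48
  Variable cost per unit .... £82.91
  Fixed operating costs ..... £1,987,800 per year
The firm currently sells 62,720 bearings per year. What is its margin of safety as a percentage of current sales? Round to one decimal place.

15.6%

Unit CM = price − variable cost = £120.48 − £82.91 = £37.57. Break-even units = £1,987,800 ÷ £37.57 = 52,909.24; break-even revenue = 52,909.24 × £120.48 = £6,374,504.76.
Actual sales revenue = 62,720 × £120.48 = £7,556,505.60.
Margin of safety = (£7,556,505.60 − £6,374,504.76) ÷ £7,556,505.60 = 15.6%.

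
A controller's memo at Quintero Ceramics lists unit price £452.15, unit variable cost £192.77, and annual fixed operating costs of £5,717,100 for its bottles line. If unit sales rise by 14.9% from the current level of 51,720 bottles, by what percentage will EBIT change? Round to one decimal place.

At 51,720 units, contribution = 51,720 × £259.38 = £13,415,133.60.
EBIT = £13,415,133.60 − £5,717,100 = £7,698,033.60.
So DOL = total CM / EBIT = £13,415,133.60 / £7,698,033.60 = 1.7427.
Operating income changes by 1.7427 × +14.9% = +26.0%.

+26.0%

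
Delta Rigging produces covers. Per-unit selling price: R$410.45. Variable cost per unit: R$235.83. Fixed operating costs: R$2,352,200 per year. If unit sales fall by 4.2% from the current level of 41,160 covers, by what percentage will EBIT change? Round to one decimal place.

-6.2%

Contribution at this volume is 41,160 × R$174.62 = R$7,187,359.20.
EBIT = R$7,187,359.20 − R$2,352,200 = R$4,835,159.20.
So DOL = total CM / EBIT = R$7,187,359.20 / R$4,835,159.20 = 1.4865.
%ΔEBIT = DOL × %ΔSales = 1.4865 × -4.2% = -6.2%.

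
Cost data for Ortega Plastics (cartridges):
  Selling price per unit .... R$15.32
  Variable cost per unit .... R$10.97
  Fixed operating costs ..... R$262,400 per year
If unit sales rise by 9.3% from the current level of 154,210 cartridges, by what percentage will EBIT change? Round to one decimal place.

Total contribution margin = 154,210 × R$4.35 = R$670,813.50.
EBIT = R$670,813.50 − R$262,400 = R$408,413.50.
So DOL = total CM / EBIT = R$670,813.50 / R$408,413.50 = 1.6425.
Operating income changes by 1.6425 × +9.3% = +15.3%.

+15.3%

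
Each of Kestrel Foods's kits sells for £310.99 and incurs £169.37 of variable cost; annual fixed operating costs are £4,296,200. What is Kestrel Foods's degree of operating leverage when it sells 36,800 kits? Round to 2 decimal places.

5.69

Contribution at this volume is 36,800 × £141.62 = £5,211,616.00.
EBIT = £5,211,616.00 − £4,296,200 = £915,416.00.
DOL = contribution ÷ EBIT = £5,211,616.00 ÷ £915,416.00 = 5.6932.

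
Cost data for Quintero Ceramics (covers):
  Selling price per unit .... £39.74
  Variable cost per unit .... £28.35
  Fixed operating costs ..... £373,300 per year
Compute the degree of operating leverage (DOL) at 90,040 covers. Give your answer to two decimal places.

Total contribution margin = 90,040 × £11.39 = £1,025,555.60.
EBIT = £1,025,555.60 − £373,300 = £652,255.60.
So DOL = total CM / EBIT = £1,025,555.60 / £652,255.60 = 1.5723.

1.57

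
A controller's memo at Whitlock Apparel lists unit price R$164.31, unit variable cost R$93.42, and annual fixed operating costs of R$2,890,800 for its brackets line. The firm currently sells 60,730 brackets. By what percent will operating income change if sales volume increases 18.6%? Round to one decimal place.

+56.6%

Contribution at this volume is 60,730 × R$70.89 = R$4,305,149.70.
Subtracting fixed costs: EBIT = R$4,305,149.70 − R$2,890,800 = R$1,414,349.70.
So DOL = total CM / EBIT = R$4,305,149.70 / R$1,414,349.70 = 3.0439.
So EBIT moves 3.0439 × (+18.6%) = +56.6%.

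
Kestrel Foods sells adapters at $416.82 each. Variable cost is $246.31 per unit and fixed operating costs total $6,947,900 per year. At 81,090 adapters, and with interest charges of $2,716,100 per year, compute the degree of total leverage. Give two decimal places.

3.32

Contribution at this volume is 81,090 × $170.51 = $13,826,655.90.
Subtracting fixed costs: EBIT = $13,826,655.90 − $6,947,900 = $6,878,755.90. Interest = $2,716,100.00.
DOL = $13,826,655.90 ÷ $6,878,755.90 = 2.0101; DFL = $6,878,755.90 ÷ $4,162,655.90 = 1.6525.
DCL = DOL × DFL = 2.0101 × 1.6525 = 3.3217.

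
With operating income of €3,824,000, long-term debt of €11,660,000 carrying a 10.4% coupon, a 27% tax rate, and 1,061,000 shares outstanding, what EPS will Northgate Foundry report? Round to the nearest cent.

Pre-tax income = €3,824,000 − €1,212,640.00 = €2,611,360.00.
After tax at 27%: net income = €2,611,360.00 × 0.73 = €1,906,292.80.
Per share: €1,906,292.80 / 1,061,000 shares = €1.80.

€1.80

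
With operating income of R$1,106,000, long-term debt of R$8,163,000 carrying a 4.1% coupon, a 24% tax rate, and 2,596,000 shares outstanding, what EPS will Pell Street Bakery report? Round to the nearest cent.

R$0.23

Pre-tax income = R$1,106,000 − R$334,683.00 = R$771,317.00.
Net income = R$771,317.00 × (1 − 0.24) = R$586,200.92.
EPS = R$586,200.92 ÷ 2,596,000 = R$0.23.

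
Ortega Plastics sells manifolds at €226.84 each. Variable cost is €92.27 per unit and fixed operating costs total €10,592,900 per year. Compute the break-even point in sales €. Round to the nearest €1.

€17,856,086

CM per unit = €226.84 − €92.27 = €134.57; CM ratio = €134.57 / €226.84 = 0.5932.
Break-even revenue = fixed costs × price ÷ CM = €10,592,900 × €226.84 ÷ €134.57 = €17,856,086.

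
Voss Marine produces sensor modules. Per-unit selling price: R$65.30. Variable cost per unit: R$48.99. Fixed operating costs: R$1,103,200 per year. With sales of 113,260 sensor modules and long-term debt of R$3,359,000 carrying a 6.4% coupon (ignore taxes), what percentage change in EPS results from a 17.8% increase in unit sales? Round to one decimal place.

+62.1%

At 113,260 units, contribution = 113,260 × R$16.31 = R$1,847,270.60.
EBIT = R$1,847,270.60 − R$1,103,200 = R$744,070.60.
After interest of R$214,976.00, pre-tax earnings = R$529,094.60.
DCL = total CM / (EBIT − I) = R$1,847,270.60 / R$529,094.60 = 3.4914.
%ΔEPS = DCL × %ΔSales = 3.4914 × +17.8% = +62.1%.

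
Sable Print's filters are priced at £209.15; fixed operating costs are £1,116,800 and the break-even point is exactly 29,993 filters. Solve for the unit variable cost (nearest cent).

At break-even, FC = Q × (P − VC), so P − VC = £1,116,800 ÷ 29,993 = £37.2354.
Variable cost per unit = £209.15 − £37.2354 = £171.91.

£171.91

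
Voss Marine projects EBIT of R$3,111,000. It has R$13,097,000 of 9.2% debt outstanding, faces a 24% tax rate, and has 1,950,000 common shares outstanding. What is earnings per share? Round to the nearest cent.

Interest = R$1,204,924.00, so EBT = R$3,111,000 − R$1,204,924.00 = R$1,906,076.00.
Net income = R$1,906,076.00 × (1 − 0.24) = R$1,448,617.76.
Per share: R$1,448,617.76 / 1,950,000 shares = R$0.74.

R$0.74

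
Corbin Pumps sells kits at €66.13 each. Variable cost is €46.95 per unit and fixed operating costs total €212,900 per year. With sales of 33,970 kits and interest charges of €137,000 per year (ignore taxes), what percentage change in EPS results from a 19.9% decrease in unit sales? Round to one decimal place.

-43.0%

Total contribution margin = 33,970 × €19.18 = €651,544.60.
EBIT = €651,544.60 − €212,900 = €438,644.60.
Interest = €137,000.00, so EBIT − I = €301,644.60.
Degree of combined leverage = contribution ÷ (EBIT − I) = €651,544.60 ÷ €301,644.60 = 2.1600.
%ΔEPS = DCL × %ΔSales = 2.1600 × -19.9% = -43.0%.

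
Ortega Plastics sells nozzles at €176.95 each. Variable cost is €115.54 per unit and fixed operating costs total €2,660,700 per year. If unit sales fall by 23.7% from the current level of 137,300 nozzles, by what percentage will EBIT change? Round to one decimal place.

Total contribution margin = 137,300 × €61.41 = €8,431,593.00.
EBIT = €8,431,593.00 − €2,660,700 = €5,770,893.00.
So DOL = total CM / EBIT = €8,431,593.00 / €5,770,893.00 = 1.4611.
So EBIT moves 1.4611 × (-23.7%) = -34.6%.

-34.6%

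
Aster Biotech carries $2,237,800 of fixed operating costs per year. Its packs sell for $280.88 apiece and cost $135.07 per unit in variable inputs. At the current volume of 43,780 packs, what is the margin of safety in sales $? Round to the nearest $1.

Contribution margin per unit = $280.88 − $135.07 = $145.81. Break-even units = $2,237,800 ÷ $145.81 = 15,347.37; break-even revenue = 15,347.37 × $280.88 = $4,310,769.25.
Actual sales revenue = 43,780 × $280.88 = $12,296,926.40.
Margin of safety = $12,296,926.40 − $4,310,769.25 = $7,986,157.

$7,986,157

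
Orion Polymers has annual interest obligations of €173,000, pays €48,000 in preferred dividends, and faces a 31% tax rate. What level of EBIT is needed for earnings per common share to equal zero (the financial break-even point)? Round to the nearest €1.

Preferred dividends are paid after tax, so their pre-tax equivalent is €48,000 ÷ (1 − 0.31) = €69,565.22.
EPS = 0 when EBIT covers interest plus the pre-tax preferred burden: €173,000 + €69,565.22 = €242,565.22.

€242,565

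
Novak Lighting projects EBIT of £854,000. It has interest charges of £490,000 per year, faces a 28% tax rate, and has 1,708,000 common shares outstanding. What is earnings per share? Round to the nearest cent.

£0.15

Pre-tax income = £854,000 − £490,000.00 = £364,000.00.
Net income = £364,000.00 × (1 − 0.28) = £262,080.00.
EPS = £262,080.00 ÷ 1,708,000 = £0.15.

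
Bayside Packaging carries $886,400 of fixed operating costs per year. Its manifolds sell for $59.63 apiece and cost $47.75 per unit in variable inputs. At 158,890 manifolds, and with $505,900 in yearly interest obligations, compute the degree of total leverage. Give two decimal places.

Contribution at this volume is 158,890 × $11.88 = $1,887,613.20.
Operating income = contribution − fixed costs = $1,887,613.20 − $886,400 = $1,001,213.20. Interest = $505,900.00, so EBIT − I = $495,313.20.
Degree of total leverage = total CM / (EBIT − interest) = $1,887,613.20 / $495,313.20 = 3.8109.

3.81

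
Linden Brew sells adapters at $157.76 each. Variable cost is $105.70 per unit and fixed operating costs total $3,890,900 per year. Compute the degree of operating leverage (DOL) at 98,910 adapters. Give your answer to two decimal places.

Contribution at this volume is 98,910 × $52.06 = $5,149,254.60.
Operating income = contribution − fixed costs = $5,149,254.60 − $3,890,900 = $1,258,354.60.
So DOL = total CM / EBIT = $5,149,254.60 / $1,258,354.60 = 4.0921.

4.09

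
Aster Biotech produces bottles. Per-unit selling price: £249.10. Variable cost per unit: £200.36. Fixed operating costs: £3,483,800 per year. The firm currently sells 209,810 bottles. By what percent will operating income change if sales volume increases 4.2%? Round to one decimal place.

At 209,810 units, contribution = 209,810 × £48.74 = £10,226,139.40.
Operating income = contribution − fixed costs = £10,226,139.40 − £3,483,800 = £6,742,339.40.
So DOL = total CM / EBIT = £10,226,139.40 / £6,742,339.40 = 1.5167.
Operating income changes by 1.5167 × +4.2% = +6.4%.

+6.4%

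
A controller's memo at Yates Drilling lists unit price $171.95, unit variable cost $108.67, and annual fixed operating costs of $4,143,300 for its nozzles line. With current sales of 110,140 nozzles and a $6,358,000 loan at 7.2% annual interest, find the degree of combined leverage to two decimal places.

Contribution at this volume is 110,140 × $63.28 = $6,969,659.20.
Operating income = contribution − fixed costs = $6,969,659.20 − $4,143,300 = $2,826,359.20. Interest = $457,776.00, so EBIT − I = $2,368,583.20.
DCL = contribution ÷ (EBIT − I) = $6,969,659.20 ÷ $2,368,583.20 = 2.9425.

2.94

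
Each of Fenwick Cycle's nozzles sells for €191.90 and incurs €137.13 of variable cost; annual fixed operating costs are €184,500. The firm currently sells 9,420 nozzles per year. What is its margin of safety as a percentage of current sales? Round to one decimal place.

Unit CM = price − variable cost = €191.90 − €137.13 = €54.77. Break-even units = €184,500 ÷ €54.77 = 3,368.63; break-even revenue = 3,368.63 × €191.90 = €646,440.57.
Current sales = 9,420 × €191.90 = €1,807,698.00.
Margin of safety = (€1,807,698.00 − €646,440.57) ÷ €1,807,698.00 = 64.2%.

64.2%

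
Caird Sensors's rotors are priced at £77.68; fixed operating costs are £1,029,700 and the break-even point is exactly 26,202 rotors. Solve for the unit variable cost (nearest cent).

£38.38

Contribution per unit must be FC / Q = £1,029,700 / 26,202 = £39.2985.
Hence VC = price − CM = £77.68 − £39.2985 = £38.38.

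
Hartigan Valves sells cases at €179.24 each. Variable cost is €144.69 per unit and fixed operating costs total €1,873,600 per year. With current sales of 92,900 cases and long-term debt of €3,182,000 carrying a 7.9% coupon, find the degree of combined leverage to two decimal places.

2.96

At 92,900 units, contribution = 92,900 × €34.55 = €3,209,695.00.
Subtracting fixed costs: EBIT = €3,209,695.00 − €1,873,600 = €1,336,095.00. Interest = €251,378.00.
DOL = €3,209,695.00 ÷ €1,336,095.00 = 2.4023; DFL = €1,336,095.00 ÷ €1,084,717.00 = 1.2317.
DCL = DOL × DFL = 2.4023 × 1.2317 = 2.9589.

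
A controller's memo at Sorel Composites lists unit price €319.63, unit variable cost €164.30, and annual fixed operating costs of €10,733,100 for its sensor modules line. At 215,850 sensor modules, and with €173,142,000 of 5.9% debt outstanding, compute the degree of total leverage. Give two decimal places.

2.67

At 215,850 units, contribution = 215,850 × €155.33 = €33,527,980.50.
Subtracting fixed costs: EBIT = €33,527,980.50 − €10,733,100 = €22,794,880.50. Interest = €10,215,378.00.
DOL = €33,527,980.50 ÷ €22,794,880.50 = 1.4709; DFL = €22,794,880.50 ÷ €12,579,502.50 = 1.8121.
Combined leverage = 1.4709 × 1.8121 = 2.6654.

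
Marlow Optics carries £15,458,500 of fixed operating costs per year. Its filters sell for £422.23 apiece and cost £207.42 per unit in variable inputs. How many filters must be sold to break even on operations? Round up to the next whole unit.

Contribution margin per unit = £422.23 − £207.42 = £214.81.
Break-even volume = fixed costs ÷ CM per unit = £15,458,500 ÷ £214.81 = 71,963.60, so 71,964 filters.

71,964 filters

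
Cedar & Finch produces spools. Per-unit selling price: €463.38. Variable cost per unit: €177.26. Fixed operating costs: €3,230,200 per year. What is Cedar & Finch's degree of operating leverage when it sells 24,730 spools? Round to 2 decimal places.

1.84

Total contribution margin = 24,730 × €286.12 = €7,075,747.60.
EBIT = €7,075,747.60 − €3,230,200 = €3,845,547.60.
So DOL = total CM / EBIT = €7,075,747.60 / €3,845,547.60 = 1.8400.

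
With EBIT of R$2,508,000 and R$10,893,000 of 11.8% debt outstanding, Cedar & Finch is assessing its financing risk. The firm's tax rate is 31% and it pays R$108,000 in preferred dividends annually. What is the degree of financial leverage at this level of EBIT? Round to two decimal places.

2.35

Annual interest charges come to R$1,285,374.00.
Preferred dividends grossed up pre-tax: R$108,000 / (1 − 0.31) = R$156,521.74.
DFL = EBIT ÷ [EBIT − I − D_p/(1−t)] = R$2,508,000 ÷ [R$2,508,000 − R$1,285,374.00 − R$156,521.74] = R$2,508,000 ÷ R$1,066,104.26 = 2.3525.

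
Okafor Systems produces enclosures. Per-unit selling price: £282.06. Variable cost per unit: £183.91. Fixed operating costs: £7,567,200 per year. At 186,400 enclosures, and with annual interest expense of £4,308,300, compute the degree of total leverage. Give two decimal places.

At 186,400 units, contribution = 186,400 × £98.15 = £18,295,160.00.
EBIT = £18,295,160.00 − £7,567,200 = £10,727,960.00. Interest = £4,308,300.00, so EBIT − I = £6,419,660.00.
DCL = contribution ÷ (EBIT − I) = £18,295,160.00 ÷ £6,419,660.00 = 2.8499.

2.85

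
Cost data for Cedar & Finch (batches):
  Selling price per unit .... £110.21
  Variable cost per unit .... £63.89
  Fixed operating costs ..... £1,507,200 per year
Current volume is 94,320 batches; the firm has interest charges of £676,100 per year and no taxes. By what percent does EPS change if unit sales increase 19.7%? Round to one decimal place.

At 94,320 units, contribution = 94,320 × £46.32 = £4,368,902.40.
Operating income = contribution − fixed costs = £4,368,902.40 − £1,507,200 = £2,861,702.40.
Interest = £676,100.00, so EBIT − I = £2,185,602.40.
Degree of combined leverage = contribution ÷ (EBIT − I) = £4,368,902.40 ÷ £2,185,602.40 = 1.9989.
EPS therefore changes by 1.9989 × (+19.7%) = +39.4%.

+39.4%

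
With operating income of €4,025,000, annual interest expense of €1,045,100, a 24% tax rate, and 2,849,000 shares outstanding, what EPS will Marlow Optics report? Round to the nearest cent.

Interest = €1,045,100.00, so EBT = €4,025,000 − €1,045,100.00 = €2,979,900.00.
After tax at 24%: net income = €2,979,900.00 × 0.76 = €2,264,724.00.
Per share: €2,264,724.00 / 2,849,000 shares = €0.79.

€0.79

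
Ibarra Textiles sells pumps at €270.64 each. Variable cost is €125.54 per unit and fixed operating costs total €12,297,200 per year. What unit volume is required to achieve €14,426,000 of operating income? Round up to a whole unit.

184,171 pumps

Contribution margin per unit = €270.64 − €125.54 = €145.10.
Units = (FC + target) / CM = (€12,297,200 + €14,426,000) / €145.10 = 184,170.92, so 184,171 pumps.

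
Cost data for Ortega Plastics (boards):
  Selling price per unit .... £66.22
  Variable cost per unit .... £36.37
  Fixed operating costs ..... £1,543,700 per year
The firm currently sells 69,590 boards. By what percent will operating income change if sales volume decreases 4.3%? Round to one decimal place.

-16.7%

Contribution at this volume is 69,590 × £29.85 = £2,077,261.50.
Subtracting fixed costs: EBIT = £2,077,261.50 − £1,543,700 = £533,561.50.
So DOL = total CM / EBIT = £2,077,261.50 / £533,561.50 = 3.8932.
%ΔEBIT = DOL × %ΔSales = 3.8932 × -4.3% = -16.7%.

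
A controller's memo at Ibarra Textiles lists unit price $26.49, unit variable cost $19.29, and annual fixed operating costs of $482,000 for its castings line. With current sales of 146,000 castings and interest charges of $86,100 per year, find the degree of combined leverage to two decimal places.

2.18

At 146,000 units, contribution = 146,000 × $7.20 = $1,051,200.00.
Subtracting fixed costs: EBIT = $1,051,200.00 − $482,000 = $569,200.00. Interest = $86,100.00.
DOL = $1,051,200.00 ÷ $569,200.00 = 1.8468; DFL = $569,200.00 ÷ $483,100.00 = 1.1782.
Combined leverage = 1.8468 × 1.1782 = 2.1759.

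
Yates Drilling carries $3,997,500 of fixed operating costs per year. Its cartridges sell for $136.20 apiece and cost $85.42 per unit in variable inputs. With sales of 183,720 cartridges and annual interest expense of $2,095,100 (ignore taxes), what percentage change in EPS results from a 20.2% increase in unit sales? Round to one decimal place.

+58.2%

Total contribution margin = 183,720 × $50.78 = $9,329,301.60.
Subtracting fixed costs: EBIT = $9,329,301.60 − $3,997,500 = $5,331,801.60.
Interest = $2,095,100.00, so EBIT − I = $3,236,701.60.
Degree of combined leverage = contribution ÷ (EBIT − I) = $9,329,301.60 ÷ $3,236,701.60 = 2.8823.
%ΔEPS = DCL × %ΔSales = 2.8823 × +20.2% = +58.2%.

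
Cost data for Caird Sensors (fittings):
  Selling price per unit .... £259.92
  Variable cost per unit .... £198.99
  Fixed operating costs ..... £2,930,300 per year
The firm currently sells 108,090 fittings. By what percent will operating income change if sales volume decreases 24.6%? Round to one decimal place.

-44.3%

Contribution at this volume is 108,090 × £60.93 = £6,585,923.70.
EBIT = £6,585,923.70 − £2,930,300 = £3,655,623.70.
So DOL = total CM / EBIT = £6,585,923.70 / £3,655,623.70 = 1.8016.
%ΔEBIT = DOL × %ΔSales = 1.8016 × -24.6% = -44.3%.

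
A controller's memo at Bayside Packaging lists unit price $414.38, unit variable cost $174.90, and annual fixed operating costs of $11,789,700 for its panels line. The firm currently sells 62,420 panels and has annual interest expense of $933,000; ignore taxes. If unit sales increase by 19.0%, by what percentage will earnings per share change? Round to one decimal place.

At 62,420 units, contribution = 62,420 × $239.48 = $14,948,341.60.
Subtracting fixed costs: EBIT = $14,948,341.60 − $11,789,700 = $3,158,641.60.
After interest of $933,000.00, pre-tax earnings = $2,225,641.60.
Degree of combined leverage = contribution ÷ (EBIT − I) = $14,948,341.60 ÷ $2,225,641.60 = 6.7164.
%ΔEPS = DCL × %ΔSales = 6.7164 × +19.0% = +127.6%.

+127.6%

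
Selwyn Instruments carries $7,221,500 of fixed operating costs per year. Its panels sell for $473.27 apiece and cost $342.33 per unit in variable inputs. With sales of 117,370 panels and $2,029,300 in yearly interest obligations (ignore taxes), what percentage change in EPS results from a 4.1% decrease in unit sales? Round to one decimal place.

-10.3%

At 117,370 units, contribution = 117,370 × $130.94 = $15,368,427.80.
EBIT = $15,368,427.80 − $7,221,500 = $8,146,927.80.
Interest = $2,029,300.00, so EBIT − I = $6,117,627.80.
Degree of combined leverage = contribution ÷ (EBIT − I) = $15,368,427.80 ÷ $6,117,627.80 = 2.5122.
%ΔEPS = DCL × %ΔSales = 2.5122 × -4.1% = -10.3%.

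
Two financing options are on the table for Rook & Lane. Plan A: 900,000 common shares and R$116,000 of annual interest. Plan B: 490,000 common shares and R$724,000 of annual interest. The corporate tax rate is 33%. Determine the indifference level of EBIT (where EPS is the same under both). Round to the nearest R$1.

At indifference, (EBIT − 116,000)(1 − t)/900,000 = (EBIT − 724,000)(1 − t)/490,000.
Cancelling (1 − t) and cross-multiplying: 490,000·(EBIT − 116,000) = 900,000·(EBIT − 724,000).
Solving, EBIT = (724,000·900,000 − 116,000·490,000) / (900,000 − 490,000) = 594,760,000,000 / 410,000 = 1,450,634.15.

R$1,450,634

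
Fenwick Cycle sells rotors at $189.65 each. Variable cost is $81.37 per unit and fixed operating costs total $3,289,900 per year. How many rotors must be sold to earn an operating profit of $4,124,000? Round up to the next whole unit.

68,470 rotors

Each unit contributes $189.65 − $81.37 = $108.28.
Units = (FC + target) / CM = ($3,289,900 + $4,124,000) / $108.28 = 68,469.71, so 68,470 rotors.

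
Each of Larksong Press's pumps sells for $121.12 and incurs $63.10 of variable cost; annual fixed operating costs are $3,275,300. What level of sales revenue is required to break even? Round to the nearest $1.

CM per unit = $121.12 − $63.10 = $58.02; CM ratio = $58.02 / $121.12 = 0.4790.
Break-even revenue = fixed costs × price ÷ CM = $3,275,300 × $121.12 ÷ $58.02 = $6,837,372.

$6,837,372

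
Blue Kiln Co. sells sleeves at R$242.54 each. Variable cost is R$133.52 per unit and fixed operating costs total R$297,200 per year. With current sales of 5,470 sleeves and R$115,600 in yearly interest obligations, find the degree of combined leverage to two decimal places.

Contribution at this volume is 5,470 × R$109.02 = R$596,339.40.
Operating income = contribution − fixed costs = R$596,339.40 − R$297,200 = R$299,139.40. Interest = R$115,600.00.
DOL = R$596,339.40 ÷ R$299,139.40 = 1.9935; DFL = R$299,139.40 ÷ R$183,539.40 = 1.6298.
DCL = DOL × DFL = 1.9935 × 1.6298 = 3.2490.

3.25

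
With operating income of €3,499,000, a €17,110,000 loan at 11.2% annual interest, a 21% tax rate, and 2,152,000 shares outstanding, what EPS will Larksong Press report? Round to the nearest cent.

Pre-tax income = €3,499,000 − €1,916,320.00 = €1,582,680.00.
Net income = €1,582,680.00 × (1 − 0.21) = €1,250,317.20.
Per share: €1,250,317.20 / 2,152,000 shares = €0.58.

€0.58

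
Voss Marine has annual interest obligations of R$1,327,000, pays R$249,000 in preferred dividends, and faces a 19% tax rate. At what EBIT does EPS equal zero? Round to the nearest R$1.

R$1,634,407

Grossing the preferred dividend up to pre-tax terms: R$249,000 / (1 − 0.19) = R$307,407.41.
EPS = 0 when EBIT covers interest plus the pre-tax preferred burden: R$1,327,000 + R$307,407.41 = R$1,634,407.41.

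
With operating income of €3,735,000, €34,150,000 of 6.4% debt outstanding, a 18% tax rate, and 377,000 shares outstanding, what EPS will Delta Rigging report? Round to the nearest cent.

Pre-tax income = €3,735,000 − €2,185,600.00 = €1,549,400.00.
After tax at 18%: net income = €1,549,400.00 × 0.82 = €1,270,508.00.
EPS = €1,270,508.00 ÷ 377,000 = €3.37.

€3.37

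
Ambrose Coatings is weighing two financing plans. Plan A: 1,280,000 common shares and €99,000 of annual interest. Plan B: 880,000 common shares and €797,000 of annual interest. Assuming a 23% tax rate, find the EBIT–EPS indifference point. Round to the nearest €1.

€2,332,600

At indifference, (EBIT − 99,000)(1 − t)/1,280,000 = (EBIT − 797,000)(1 − t)/880,000.
Cancelling (1 − t) and cross-multiplying: 880,000·(EBIT − 99,000) = 1,280,000·(EBIT − 797,000).
Solving, EBIT = (797,000·1,280,000 − 99,000·880,000) / (1,280,000 − 880,000) = 933,040,000,000 / 400,000 = 2,332,600.00.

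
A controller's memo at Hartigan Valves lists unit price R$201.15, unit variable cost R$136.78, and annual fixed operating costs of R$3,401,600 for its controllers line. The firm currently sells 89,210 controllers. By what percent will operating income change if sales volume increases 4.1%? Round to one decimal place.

Total contribution margin = 89,210 × R$64.37 = R$5,742,447.70.
Operating income = contribution − fixed costs = R$5,742,447.70 − R$3,401,600 = R$2,340,847.70.
Degree of operating leverage = R$5,742,447.70 / R$2,340,847.70 = 2.4531.
%ΔEBIT = DOL × %ΔSales = 2.4531 × +4.1% = +10.1%.

+10.1%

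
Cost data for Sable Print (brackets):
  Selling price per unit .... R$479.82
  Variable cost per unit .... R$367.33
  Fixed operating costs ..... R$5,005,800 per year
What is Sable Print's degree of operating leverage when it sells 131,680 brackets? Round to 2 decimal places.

At 131,680 units, contribution = 131,680 × R$112.49 = R$14,812,683.20.
Subtracting fixed costs: EBIT = R$14,812,683.20 − R$5,005,800 = R$9,806,883.20.
DOL = contribution ÷ EBIT = R$14,812,683.20 ÷ R$9,806,883.20 = 1.5104.

1.51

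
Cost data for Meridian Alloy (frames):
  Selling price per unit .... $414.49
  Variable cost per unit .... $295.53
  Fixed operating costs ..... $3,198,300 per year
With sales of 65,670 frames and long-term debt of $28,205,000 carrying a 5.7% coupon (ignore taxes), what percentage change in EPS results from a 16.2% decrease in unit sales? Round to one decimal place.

At 65,670 units, contribution = 65,670 × $118.96 = $7,812,103.20.
Subtracting fixed costs: EBIT = $7,812,103.20 − $3,198,300 = $4,613,803.20.
Interest = $1,607,685.00, so EBIT − I = $3,006,118.20.
DCL = total CM / (EBIT − I) = $7,812,103.20 / $3,006,118.20 = 2.5987.
EPS therefore changes by 2.5987 × (-16.2%) = -42.1%.

-42.1%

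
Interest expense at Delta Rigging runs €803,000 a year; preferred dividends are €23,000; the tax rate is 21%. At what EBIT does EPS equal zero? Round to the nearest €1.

€832,114

Grossing the preferred dividend up to pre-tax terms: €23,000 / (1 − 0.21) = €29,113.92.
Financial break-even EBIT = interest + D_p ÷ (1 − t) = €803,000 + €29,113.92 = €832,113.92.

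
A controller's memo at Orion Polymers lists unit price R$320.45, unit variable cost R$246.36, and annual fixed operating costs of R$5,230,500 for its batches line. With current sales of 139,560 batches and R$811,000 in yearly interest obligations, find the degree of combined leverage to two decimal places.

2.41

At 139,560 units, contribution = 139,560 × R$74.09 = R$10,340,000.40.
EBIT = R$10,340,000.40 − R$5,230,500 = R$5,109,500.40. Interest = R$811,000.00, so EBIT − I = R$4,298,500.40.
DCL = contribution ÷ (EBIT − I) = R$10,340,000.40 ÷ R$4,298,500.40 = 2.4055.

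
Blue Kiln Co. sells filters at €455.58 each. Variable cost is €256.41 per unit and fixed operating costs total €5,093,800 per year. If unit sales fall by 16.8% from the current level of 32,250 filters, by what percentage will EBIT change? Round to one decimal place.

Total contribution margin = 32,250 × €199.17 = €6,423,232.50.
Subtracting fixed costs: EBIT = €6,423,232.50 − €5,093,800 = €1,329,432.50.
Degree of operating leverage = €6,423,232.50 / €1,329,432.50 = 4.8316.
Operating income changes by 4.8316 × -16.8% = -81.2%.

-81.2%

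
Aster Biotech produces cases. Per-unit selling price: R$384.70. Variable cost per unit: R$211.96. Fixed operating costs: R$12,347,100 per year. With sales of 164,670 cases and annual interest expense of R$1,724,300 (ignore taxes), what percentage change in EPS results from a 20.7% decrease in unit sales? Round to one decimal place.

-41.0%

Total contribution margin = 164,670 × R$172.74 = R$28,445,095.80.
EBIT = R$28,445,095.80 − R$12,347,100 = R$16,097,995.80.
After interest of R$1,724,300.00, pre-tax earnings = R$14,373,695.80.
Degree of combined leverage = contribution ÷ (EBIT − I) = R$28,445,095.80 ÷ R$14,373,695.80 = 1.9790.
EPS therefore changes by 1.9790 × (-20.7%) = -41.0%.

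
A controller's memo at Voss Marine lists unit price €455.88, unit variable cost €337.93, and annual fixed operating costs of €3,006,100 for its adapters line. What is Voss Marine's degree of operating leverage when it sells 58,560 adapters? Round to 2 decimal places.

1.77

Contribution at this volume is 58,560 × €117.95 = €6,907,152.00.
Operating income = contribution − fixed costs = €6,907,152.00 − €3,006,100 = €3,901,052.00.
Degree of operating leverage = €6,907,152.00 / €3,901,052.00 = 1.7706.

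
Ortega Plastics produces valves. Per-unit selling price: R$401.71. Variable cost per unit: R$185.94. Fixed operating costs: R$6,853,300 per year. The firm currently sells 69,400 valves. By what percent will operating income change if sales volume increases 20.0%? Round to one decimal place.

Total contribution margin = 69,400 × R$215.77 = R$14,974,438.00.
Subtracting fixed costs: EBIT = R$14,974,438.00 − R$6,853,300 = R$8,121,138.00.
DOL = contribution ÷ EBIT = R$14,974,438.00 ÷ R$8,121,138.00 = 1.8439.
Operating income changes by 1.8439 × +20.0% = +36.9%.

+36.9%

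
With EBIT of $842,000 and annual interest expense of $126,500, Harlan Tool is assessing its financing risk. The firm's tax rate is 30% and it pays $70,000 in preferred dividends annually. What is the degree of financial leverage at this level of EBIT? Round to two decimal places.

Annual interest charges come to $126,500.00.
Preferred dividends grossed up pre-tax: $70,000 / (1 − 0.30) = $100,000.00.
DFL = EBIT ÷ [EBIT − I − D_p/(1−t)] = $842,000 ÷ [$842,000 − $126,500.00 − $100,000.00] = $842,000 ÷ $615,500.00 = 1.3680.

1.37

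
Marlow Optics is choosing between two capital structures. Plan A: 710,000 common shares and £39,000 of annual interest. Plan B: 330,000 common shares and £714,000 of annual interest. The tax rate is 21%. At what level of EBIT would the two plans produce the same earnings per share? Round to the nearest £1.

Set EPS_A = EPS_B: (EBIT − £39,000)(1 − 0.21) ÷ 710,000 = (EBIT − £714,000)(1 − 0.21) ÷ 330,000.
Cancelling (1 − t) and cross-multiplying: 330,000·(EBIT − 39,000) = 710,000·(EBIT − 714,000).
Solving, EBIT = (714,000·710,000 − 39,000·330,000) / (710,000 − 330,000) = 494,070,000,000 / 380,000 = 1,300,184.21.

£1,300,184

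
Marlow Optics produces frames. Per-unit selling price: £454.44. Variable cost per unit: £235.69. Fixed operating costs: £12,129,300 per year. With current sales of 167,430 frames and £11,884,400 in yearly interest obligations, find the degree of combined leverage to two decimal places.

Total contribution margin = 167,430 × £218.75 = £36,625,312.50.
EBIT = £36,625,312.50 − £12,129,300 = £24,496,012.50. Interest = £11,884,400.00, so EBIT − I = £12,611,612.50.
DCL = contribution ÷ (EBIT − I) = £36,625,312.50 ÷ £12,611,612.50 = 2.9041.

2.90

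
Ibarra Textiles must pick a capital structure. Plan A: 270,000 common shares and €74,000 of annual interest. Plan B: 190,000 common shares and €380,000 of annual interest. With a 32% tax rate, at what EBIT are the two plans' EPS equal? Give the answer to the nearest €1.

€1,106,750

At indifference, (EBIT − 74,000)(1 − t)/270,000 = (EBIT − 380,000)(1 − t)/190,000.
The (1 − t) factor cancels: (EBIT − 74,000) × 190,000 = (EBIT − 380,000) × 270,000.
EBIT × (270,000 − 190,000) = 380,000 × 270,000 − 74,000 × 190,000 = 88,540,000,000, so EBIT = 88,540,000,000 ÷ 80,000 = 1,106,750.00.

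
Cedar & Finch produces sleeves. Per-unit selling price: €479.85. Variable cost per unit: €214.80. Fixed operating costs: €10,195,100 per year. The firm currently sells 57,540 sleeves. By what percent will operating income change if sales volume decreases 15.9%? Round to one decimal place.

-48.0%

Total contribution margin = 57,540 × €265.05 = €15,250,977.00.
EBIT = €15,250,977.00 − €10,195,100 = €5,055,877.00.
DOL = contribution ÷ EBIT = €15,250,977.00 ÷ €5,055,877.00 = 3.0165.
Operating income changes by 3.0165 × -15.9% = -48.0%.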